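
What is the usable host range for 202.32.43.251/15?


Network: 202.32.0.0
Broadcast: 202.33.255.255
First usable = network + 1
Last usable = broadcast - 1
Range: 202.32.0.1 to 202.33.255.254


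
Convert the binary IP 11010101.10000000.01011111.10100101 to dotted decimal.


11010101 = 213
10000000 = 128
01011111 = 95
10100101 = 165
IP: 213.128.95.165


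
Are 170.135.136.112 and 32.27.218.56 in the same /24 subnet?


Mask: 255.255.255.0
170.135.136.112 AND mask = 170.135.136.0
32.27.218.56 AND mask = 32.27.218.0
No, different subnets (170.135.136.0 vs 32.27.218.0)


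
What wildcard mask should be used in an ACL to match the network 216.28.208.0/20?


Subnet mask: 255.255.240.0
Wildcard = 255.255.255.255 - subnet mask
255 - 255 = 0
255 - 255 = 0
255 - 240 = 15
255 - 0 = 255
Wildcard: 0.0.15.255


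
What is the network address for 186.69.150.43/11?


IP:   10111010.01000101.10010110.00101011
Mask: 11111111.11100000.00000000.00000000
AND operation:
Net:  10111010.01000000.00000000.00000000
Network: 186.64.0.0/11


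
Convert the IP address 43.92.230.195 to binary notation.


43 = 00101011
92 = 01011100
230 = 11100110
195 = 11000011
Binary: 00101011.01011100.11100110.11000011


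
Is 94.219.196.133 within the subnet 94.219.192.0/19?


Subnet network: 94.219.192.0
Test IP AND mask: 94.219.192.0
Yes, 94.219.196.133 is in 94.219.192.0/19


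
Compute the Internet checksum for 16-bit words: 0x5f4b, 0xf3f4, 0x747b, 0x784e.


Sum all words (with carry folding):
+ 0x5f4b = 0x5f4b
+ 0xf3f4 = 0x5340
+ 0x747b = 0xc7bb
+ 0x784e = 0x400a
One's complement: ~0x400a
Checksum = 0xbff5


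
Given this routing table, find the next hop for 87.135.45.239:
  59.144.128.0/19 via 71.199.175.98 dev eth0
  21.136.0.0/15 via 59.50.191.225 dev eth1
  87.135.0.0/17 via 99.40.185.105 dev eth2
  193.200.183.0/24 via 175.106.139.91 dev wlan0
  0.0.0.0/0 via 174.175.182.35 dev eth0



Longest prefix match for 87.135.45.239:
  /19 59.144.128.0: no
  /15 21.136.0.0: no
  /17 87.135.0.0: MATCH
  /24 193.200.183.0: no
  /0 0.0.0.0: MATCH
Selected: next-hop 99.40.185.105 via eth2 (matched /17)


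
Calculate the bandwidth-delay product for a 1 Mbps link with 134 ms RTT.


BDP = bandwidth * RTT
= 1 Mbps * 134 ms
= 1 * 1e6 * 134 / 1000 bits
= 134000 bits
= 16750 bytes
= 16.3574 KB
BDP = 134000 bits (16750 bytes)


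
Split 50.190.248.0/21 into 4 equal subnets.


New prefix = 21 + 2 = 23
Each subnet has 512 addresses
  50.190.248.0/23
  50.190.250.0/23
  50.190.252.0/23
  50.190.254.0/23
Subnets: 50.190.248.0/23, 50.190.250.0/23, 50.190.252.0/23, 50.190.254.0/23


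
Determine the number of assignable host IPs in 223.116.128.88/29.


Host bits = 32 - 29 = 3
Total addresses = 2^3 = 8
Usable = total - 2 (network and broadcast)
Usable hosts: 6


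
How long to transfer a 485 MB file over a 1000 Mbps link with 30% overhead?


Effective throughput = 1000 * (1 - 30/100) = 700 Mbps
File size in Mb = 485 * 8 = 3880 Mb
Time = 3880 / 700
Time = 5.5429 seconds


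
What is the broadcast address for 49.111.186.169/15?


Network: 49.110.0.0/15
Host bits = 17
Set all host bits to 1:
Broadcast: 49.111.255.255


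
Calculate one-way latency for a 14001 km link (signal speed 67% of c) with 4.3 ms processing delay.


Speed = 0.67 * 3e5 km/s = 201000 km/s
Propagation delay = 14001 / 201000 = 0.0697 s = 69.6567 ms
Processing delay = 4.3 ms
Total one-way latency = 73.9567 ms


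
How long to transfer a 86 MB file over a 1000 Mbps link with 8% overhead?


Effective throughput = 1000 * (1 - 8/100) = 920 Mbps
File size in Mb = 86 * 8 = 688 Mb
Time = 688 / 920
Time = 0.7478 seconds


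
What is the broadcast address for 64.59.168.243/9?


Network: 64.0.0.0/9
Host bits = 23
Set all host bits to 1:
Broadcast: 64.127.255.255


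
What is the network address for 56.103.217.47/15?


IP:   00111000.01100111.11011001.00101111
Mask: 11111111.11111110.00000000.00000000
AND operation:
Net:  00111000.01100110.00000000.00000000
Network: 56.102.0.0/15


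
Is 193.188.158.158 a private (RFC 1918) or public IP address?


RFC 1918 private ranges:
  10.0.0.0/8 (10.0.0.0 - 10.255.255.255)
  172.16.0.0/12 (172.16.0.0 - 172.31.255.255)
  192.168.0.0/16 (192.168.0.0 - 192.168.255.255)
Public (not in any RFC 1918 range)


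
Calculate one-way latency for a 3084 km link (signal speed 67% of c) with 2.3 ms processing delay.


Speed = 0.67 * 3e5 km/s = 201000 km/s
Propagation delay = 3084 / 201000 = 0.0153 s = 15.3433 ms
Processing delay = 2.3 ms
Total one-way latency = 17.6433 ms


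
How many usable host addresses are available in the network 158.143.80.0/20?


Host bits = 32 - 20 = 12
Total addresses = 2^12 = 4096
Usable = total - 2 (network and broadcast)
Usable hosts: 4094


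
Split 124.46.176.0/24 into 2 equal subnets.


New prefix = 24 + 1 = 25
Each subnet has 128 addresses
  124.46.176.0/25
  124.46.176.128/25
Subnets: 124.46.176.0/25, 124.46.176.128/25


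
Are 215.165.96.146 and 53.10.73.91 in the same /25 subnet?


Mask: 255.255.255.128
215.165.96.146 AND mask = 215.165.96.128
53.10.73.91 AND mask = 53.10.73.0
No, different subnets (215.165.96.128 vs 53.10.73.0)


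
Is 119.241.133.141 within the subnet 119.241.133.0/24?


Subnet network: 119.241.133.0
Test IP AND mask: 119.241.133.0
Yes, 119.241.133.141 is in 119.241.133.0/24


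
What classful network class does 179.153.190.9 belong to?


First octet: 179
Binary: 10110011
10xxxxxx -> Class B (128-191)
Class B, default mask 255.255.0.0 (/16)


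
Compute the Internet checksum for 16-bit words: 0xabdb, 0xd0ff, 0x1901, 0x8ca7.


Sum all words (with carry folding):
+ 0xabdb = 0xabdb
+ 0xd0ff = 0x7cdb
+ 0x1901 = 0x95dc
+ 0x8ca7 = 0x2284
One's complement: ~0x2284
Checksum = 0xdd7b


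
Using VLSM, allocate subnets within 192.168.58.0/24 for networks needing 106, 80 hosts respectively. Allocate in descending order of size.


106 hosts -> /25 (126 usable): 192.168.58.0/25
80 hosts -> /25 (126 usable): 192.168.58.128/25
Allocation: 192.168.58.0/25 (106 hosts, 126 usable); 192.168.58.128/25 (80 hosts, 126 usable)


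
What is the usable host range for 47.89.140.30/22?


Network: 47.89.140.0
Broadcast: 47.89.143.255
First usable = network + 1
Last usable = broadcast - 1
Range: 47.89.140.1 to 47.89.143.254


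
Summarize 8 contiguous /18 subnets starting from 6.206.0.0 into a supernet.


Original prefix: /18
Number of subnets: 8 = 2^3
New prefix = 18 - 3 = 15
Supernet: 6.206.0.0/15


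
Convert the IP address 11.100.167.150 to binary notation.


11 = 00001011
100 = 01100100
167 = 10100111
150 = 10010110
Binary: 00001011.01100100.10100111.10010110


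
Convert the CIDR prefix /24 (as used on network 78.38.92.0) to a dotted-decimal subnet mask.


/24 means 24 network bits, 8 host bits
Binary: 11111111111111111111111100000000
Mask: 255.255.255.0


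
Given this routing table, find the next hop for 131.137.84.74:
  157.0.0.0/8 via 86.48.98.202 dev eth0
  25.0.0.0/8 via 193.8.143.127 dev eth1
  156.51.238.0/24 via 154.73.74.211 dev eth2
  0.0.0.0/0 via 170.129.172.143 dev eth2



Longest prefix match for 131.137.84.74:
  /8 157.0.0.0: no
  /8 25.0.0.0: no
  /24 156.51.238.0: no
  /0 0.0.0.0: MATCH
Selected: next-hop 170.129.172.143 via eth2 (matched /0)


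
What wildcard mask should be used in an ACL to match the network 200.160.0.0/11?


Subnet mask: 255.224.0.0
Wildcard = 255.255.255.255 - subnet mask
255 - 255 = 0
255 - 224 = 31
255 - 0 = 255
255 - 0 = 255
Wildcard: 0.31.255.255


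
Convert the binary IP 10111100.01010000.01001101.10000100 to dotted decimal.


10111100 = 188
01010000 = 80
01001101 = 77
10000100 = 132
IP: 188.80.77.132


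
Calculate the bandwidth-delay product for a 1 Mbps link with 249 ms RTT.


BDP = bandwidth * RTT
= 1 Mbps * 249 ms
= 1 * 1e6 * 249 / 1000 bits
= 249000 bits
= 31125 bytes
= 30.3955 KB
BDP = 249000 bits (31125 bytes)


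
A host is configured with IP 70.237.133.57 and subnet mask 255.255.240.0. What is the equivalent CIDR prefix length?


Binary: 11111111.11111111.11110000.00000000
Count leading 1s
Prefix: /20


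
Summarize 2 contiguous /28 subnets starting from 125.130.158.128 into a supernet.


Original prefix: /28
Number of subnets: 2 = 2^1
New prefix = 28 - 1 = 27
Supernet: 125.130.158.128/27


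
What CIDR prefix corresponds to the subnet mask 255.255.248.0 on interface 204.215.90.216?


Binary: 11111111.11111111.11111000.00000000
Count leading 1s
Prefix: /21


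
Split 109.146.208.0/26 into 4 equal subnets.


New prefix = 26 + 2 = 28
Each subnet has 16 addresses
  109.146.208.0/28
  109.146.208.16/28
  109.146.208.32/28
  109.146.208.48/28
Subnets: 109.146.208.0/28, 109.146.208.16/28, 109.146.208.32/28, 109.146.208.48/28


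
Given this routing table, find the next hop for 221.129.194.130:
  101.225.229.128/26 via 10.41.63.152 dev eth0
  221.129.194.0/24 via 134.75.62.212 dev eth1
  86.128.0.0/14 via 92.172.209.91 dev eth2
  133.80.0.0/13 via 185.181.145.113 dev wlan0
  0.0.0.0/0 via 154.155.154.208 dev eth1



Longest prefix match for 221.129.194.130:
  /26 101.225.229.128: no
  /24 221.129.194.0: MATCH
  /14 86.128.0.0: no
  /13 133.80.0.0: no
  /0 0.0.0.0: MATCH
Selected: next-hop 134.75.62.212 via eth1 (matched /24)


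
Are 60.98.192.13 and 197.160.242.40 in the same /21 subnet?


Mask: 255.255.248.0
60.98.192.13 AND mask = 60.98.192.0
197.160.242.40 AND mask = 197.160.240.0
No, different subnets (60.98.192.0 vs 197.160.240.0)


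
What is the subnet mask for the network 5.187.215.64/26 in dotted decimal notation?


/26 means 26 network bits, 6 host bits
Binary: 11111111111111111111111111000000
Mask: 255.255.255.192


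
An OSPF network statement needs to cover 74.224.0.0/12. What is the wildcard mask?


Subnet mask: 255.240.0.0
Wildcard = 255.255.255.255 - subnet mask
255 - 255 = 0
255 - 240 = 15
255 - 0 = 255
255 - 0 = 255
Wildcard: 0.15.255.255


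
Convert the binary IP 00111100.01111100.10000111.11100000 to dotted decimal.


00111100 = 60
01111100 = 124
10000111 = 135
11100000 = 224
IP: 60.124.135.224


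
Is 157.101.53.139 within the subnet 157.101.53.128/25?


Subnet network: 157.101.53.128
Test IP AND mask: 157.101.53.128
Yes, 157.101.53.139 is in 157.101.53.128/25


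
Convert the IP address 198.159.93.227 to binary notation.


198 = 11000110
159 = 10011111
93 = 01011101
227 = 11100011
Binary: 11000110.10011111.01011101.11100011


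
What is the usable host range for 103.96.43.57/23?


Network: 103.96.42.0
Broadcast: 103.96.43.255
First usable = network + 1
Last usable = broadcast - 1
Range: 103.96.42.1 to 103.96.43.254


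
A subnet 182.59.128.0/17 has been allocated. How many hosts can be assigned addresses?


Host bits = 32 - 17 = 15
Total addresses = 2^15 = 32768
Usable = total - 2 (network and broadcast)
Usable hosts: 32766


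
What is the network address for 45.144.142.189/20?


IP:   00101101.10010000.10001110.10111101
Mask: 11111111.11111111.11110000.00000000
AND operation:
Net:  00101101.10010000.10000000.00000000
Network: 45.144.128.0/20


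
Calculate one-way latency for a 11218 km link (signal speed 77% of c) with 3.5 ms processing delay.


Speed = 0.77 * 3e5 km/s = 231000 km/s
Propagation delay = 11218 / 231000 = 0.0486 s = 48.5628 ms
Processing delay = 3.5 ms
Total one-way latency = 52.0628 ms


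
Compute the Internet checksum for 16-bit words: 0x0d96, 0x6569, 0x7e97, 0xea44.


Sum all words (with carry folding):
+ 0x0d96 = 0x0d96
+ 0x6569 = 0x72ff
+ 0x7e97 = 0xf196
+ 0xea44 = 0xdbdb
One's complement: ~0xdbdb
Checksum = 0x2424


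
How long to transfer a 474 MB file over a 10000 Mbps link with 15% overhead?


Effective throughput = 10000 * (1 - 15/100) = 8500 Mbps
File size in Mb = 474 * 8 = 3792 Mb
Time = 3792 / 8500
Time = 0.4461 seconds


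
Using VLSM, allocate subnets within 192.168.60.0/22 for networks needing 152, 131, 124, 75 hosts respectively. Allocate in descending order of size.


152 hosts -> /24 (254 usable): 192.168.60.0/24
131 hosts -> /24 (254 usable): 192.168.61.0/24
124 hosts -> /25 (126 usable): 192.168.62.0/25
75 hosts -> /25 (126 usable): 192.168.62.128/25
Allocation: 192.168.60.0/24 (152 hosts, 254 usable); 192.168.61.0/24 (131 hosts, 254 usable); 192.168.62.0/25 (124 hosts, 126 usable); 192.168.62.128/25 (75 hosts, 126 usable)


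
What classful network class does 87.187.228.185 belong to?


First octet: 87
Binary: 01010111
0xxxxxxx -> Class A (1-126)
Class A, default mask 255.0.0.0 (/8)


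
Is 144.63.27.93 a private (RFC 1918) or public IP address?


RFC 1918 private ranges:
  10.0.0.0/8 (10.0.0.0 - 10.255.255.255)
  172.16.0.0/12 (172.16.0.0 - 172.31.255.255)
  192.168.0.0/16 (192.168.0.0 - 192.168.255.255)
Public (not in any RFC 1918 range)


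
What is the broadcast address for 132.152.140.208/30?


Network: 132.152.140.208/30
Host bits = 2
Set all host bits to 1:
Broadcast: 132.152.140.211


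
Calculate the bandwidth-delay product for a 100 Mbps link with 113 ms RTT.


BDP = bandwidth * RTT
= 100 Mbps * 113 ms
= 100 * 1e6 * 113 / 1000 bits
= 11300000 bits
= 1412500 bytes
= 1379.3945 KB
BDP = 11300000 bits (1412500 bytes)


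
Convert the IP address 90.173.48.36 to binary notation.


90 = 01011010
173 = 10101101
48 = 00110000
36 = 00100100
Binary: 01011010.10101101.00110000.00100100


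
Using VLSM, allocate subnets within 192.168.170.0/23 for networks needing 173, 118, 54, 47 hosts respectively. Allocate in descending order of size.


173 hosts -> /24 (254 usable): 192.168.170.0/24
118 hosts -> /25 (126 usable): 192.168.171.0/25
54 hosts -> /26 (62 usable): 192.168.171.128/26
47 hosts -> /26 (62 usable): 192.168.171.192/26
Allocation: 192.168.170.0/24 (173 hosts, 254 usable); 192.168.171.0/25 (118 hosts, 126 usable); 192.168.171.128/26 (54 hosts, 62 usable); 192.168.171.192/26 (47 hosts, 62 usable)


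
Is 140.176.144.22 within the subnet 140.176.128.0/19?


Subnet network: 140.176.128.0
Test IP AND mask: 140.176.128.0
Yes, 140.176.144.22 is in 140.176.128.0/19


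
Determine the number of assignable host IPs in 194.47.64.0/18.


Host bits = 32 - 18 = 14
Total addresses = 2^14 = 16384
Usable = total - 2 (network and broadcast)
Usable hosts: 16382


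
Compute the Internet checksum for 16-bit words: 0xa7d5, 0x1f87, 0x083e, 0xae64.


Sum all words (with carry folding):
+ 0xa7d5 = 0xa7d5
+ 0x1f87 = 0xc75c
+ 0x083e = 0xcf9a
+ 0xae64 = 0x7dff
One's complement: ~0x7dff
Checksum = 0x8200


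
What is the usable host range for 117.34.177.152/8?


Network: 117.0.0.0
Broadcast: 117.255.255.255
First usable = network + 1
Last usable = broadcast - 1
Range: 117.0.0.1 to 117.255.255.254


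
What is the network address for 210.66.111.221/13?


IP:   11010010.01000010.01101111.11011101
Mask: 11111111.11111000.00000000.00000000
AND operation:
Net:  11010010.01000000.00000000.00000000
Network: 210.64.0.0/13


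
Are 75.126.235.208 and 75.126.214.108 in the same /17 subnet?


Mask: 255.255.128.0
75.126.235.208 AND mask = 75.126.128.0
75.126.214.108 AND mask = 75.126.128.0
Yes, same subnet (75.126.128.0)


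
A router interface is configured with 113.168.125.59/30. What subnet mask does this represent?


/30 means 30 network bits, 2 host bits
Binary: 11111111111111111111111111111100
Mask: 255.255.255.252


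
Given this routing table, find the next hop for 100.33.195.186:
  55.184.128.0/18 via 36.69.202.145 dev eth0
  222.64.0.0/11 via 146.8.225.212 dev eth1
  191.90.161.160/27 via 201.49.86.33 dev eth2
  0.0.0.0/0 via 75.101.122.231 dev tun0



Longest prefix match for 100.33.195.186:
  /18 55.184.128.0: no
  /11 222.64.0.0: no
  /27 191.90.161.160: no
  /0 0.0.0.0: MATCH
Selected: next-hop 75.101.122.231 via tun0 (matched /0)


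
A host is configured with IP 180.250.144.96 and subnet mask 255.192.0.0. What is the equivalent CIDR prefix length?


Binary: 11111111.11000000.00000000.00000000
Count leading 1s
Prefix: /10


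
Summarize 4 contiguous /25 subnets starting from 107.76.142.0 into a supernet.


Original prefix: /25
Number of subnets: 4 = 2^2
New prefix = 25 - 2 = 23
Supernet: 107.76.142.0/23


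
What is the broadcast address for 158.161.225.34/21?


Network: 158.161.224.0/21
Host bits = 11
Set all host bits to 1:
Broadcast: 158.161.231.255


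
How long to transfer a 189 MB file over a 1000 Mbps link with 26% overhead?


Effective throughput = 1000 * (1 - 26/100) = 740 Mbps
File size in Mb = 189 * 8 = 1512 Mb
Time = 1512 / 740
Time = 2.0432 seconds


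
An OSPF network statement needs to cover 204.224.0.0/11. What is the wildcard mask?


Subnet mask: 255.224.0.0
Wildcard = 255.255.255.255 - subnet mask
255 - 255 = 0
255 - 224 = 31
255 - 0 = 255
255 - 0 = 255
Wildcard: 0.31.255.255


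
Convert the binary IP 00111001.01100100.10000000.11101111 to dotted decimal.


00111001 = 57
01100100 = 100
10000000 = 128
11101111 = 239
IP: 57.100.128.239


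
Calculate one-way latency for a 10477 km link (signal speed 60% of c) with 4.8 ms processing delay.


Speed = 0.6 * 3e5 km/s = 180000 km/s
Propagation delay = 10477 / 180000 = 0.0582 s = 58.2056 ms
Processing delay = 4.8 ms
Total one-way latency = 63.0056 ms


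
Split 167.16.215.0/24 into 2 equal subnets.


New prefix = 24 + 1 = 25
Each subnet has 128 addresses
  167.16.215.0/25
  167.16.215.128/25
Subnets: 167.16.215.0/25, 167.16.215.128/25


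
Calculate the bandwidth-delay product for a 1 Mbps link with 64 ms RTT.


BDP = bandwidth * RTT
= 1 Mbps * 64 ms
= 1 * 1e6 * 64 / 1000 bits
= 64000 bits
= 8000 bytes
= 7.8125 KB
BDP = 64000 bits (8000 bytes)


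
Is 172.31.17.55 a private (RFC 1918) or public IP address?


RFC 1918 private ranges:
  10.0.0.0/8 (10.0.0.0 - 10.255.255.255)
  172.16.0.0/12 (172.16.0.0 - 172.31.255.255)
  192.168.0.0/16 (192.168.0.0 - 192.168.255.255)
Private (in 172.16.0.0/12)


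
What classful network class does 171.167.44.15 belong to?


First octet: 171
Binary: 10101011
10xxxxxx -> Class B (128-191)
Class B, default mask 255.255.0.0 (/16)


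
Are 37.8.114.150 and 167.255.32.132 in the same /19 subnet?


Mask: 255.255.224.0
37.8.114.150 AND mask = 37.8.96.0
167.255.32.132 AND mask = 167.255.32.0
No, different subnets (37.8.96.0 vs 167.255.32.0)


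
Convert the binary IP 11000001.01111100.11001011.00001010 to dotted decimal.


11000001 = 193
01111100 = 124
11001011 = 203
00001010 = 10
IP: 193.124.203.10


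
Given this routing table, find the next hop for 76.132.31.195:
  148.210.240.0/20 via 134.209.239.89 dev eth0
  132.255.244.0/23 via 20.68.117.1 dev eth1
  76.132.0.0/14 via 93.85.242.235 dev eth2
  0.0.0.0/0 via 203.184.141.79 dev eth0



Longest prefix match for 76.132.31.195:
  /20 148.210.240.0: no
  /23 132.255.244.0: no
  /14 76.132.0.0: MATCH
  /0 0.0.0.0: MATCH
Selected: next-hop 93.85.242.235 via eth2 (matched /14)


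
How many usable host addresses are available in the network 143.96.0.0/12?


Host bits = 32 - 12 = 20
Total addresses = 2^20 = 1048576
Usable = total - 2 (network and broadcast)
Usable hosts: 1048574


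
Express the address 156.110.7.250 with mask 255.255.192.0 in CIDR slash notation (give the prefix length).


Binary: 11111111.11111111.11000000.00000000
Count leading 1s
Prefix: /18


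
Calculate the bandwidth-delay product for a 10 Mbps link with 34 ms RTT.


BDP = bandwidth * RTT
= 10 Mbps * 34 ms
= 10 * 1e6 * 34 / 1000 bits
= 340000 bits
= 42500 bytes
= 41.5039 KB
BDP = 340000 bits (42500 bytes)


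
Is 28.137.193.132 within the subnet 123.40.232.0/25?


Subnet network: 123.40.232.0
Test IP AND mask: 28.137.193.128
No, 28.137.193.132 is not in 123.40.232.0/25


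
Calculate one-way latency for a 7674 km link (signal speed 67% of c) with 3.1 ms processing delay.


Speed = 0.67 * 3e5 km/s = 201000 km/s
Propagation delay = 7674 / 201000 = 0.0382 s = 38.1791 ms
Processing delay = 3.1 ms
Total one-way latency = 41.2791 ms


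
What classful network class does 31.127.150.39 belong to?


First octet: 31
Binary: 00011111
0xxxxxxx -> Class A (1-126)
Class A, default mask 255.0.0.0 (/8)


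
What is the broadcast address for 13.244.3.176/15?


Network: 13.244.0.0/15
Host bits = 17
Set all host bits to 1:
Broadcast: 13.245.255.255


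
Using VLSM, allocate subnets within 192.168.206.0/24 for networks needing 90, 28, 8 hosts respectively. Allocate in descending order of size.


90 hosts -> /25 (126 usable): 192.168.206.0/25
28 hosts -> /27 (30 usable): 192.168.206.128/27
8 hosts -> /28 (14 usable): 192.168.206.160/28
Allocation: 192.168.206.0/25 (90 hosts, 126 usable); 192.168.206.128/27 (28 hosts, 30 usable); 192.168.206.160/28 (8 hosts, 14 usable)


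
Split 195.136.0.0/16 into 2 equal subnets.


New prefix = 16 + 1 = 17
Each subnet has 32768 addresses
  195.136.0.0/17
  195.136.128.0/17
Subnets: 195.136.0.0/17, 195.136.128.0/17


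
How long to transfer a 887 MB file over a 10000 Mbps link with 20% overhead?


Effective throughput = 10000 * (1 - 20/100) = 8000 Mbps
File size in Mb = 887 * 8 = 7096 Mb
Time = 7096 / 8000
Time = 0.887 seconds


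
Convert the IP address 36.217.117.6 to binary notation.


36 = 00100100
217 = 11011001
117 = 01110101
6 = 00000110
Binary: 00100100.11011001.01110101.00000110


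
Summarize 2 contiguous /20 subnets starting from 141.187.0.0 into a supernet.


Original prefix: /20
Number of subnets: 2 = 2^1
New prefix = 20 - 1 = 19
Supernet: 141.187.0.0/19


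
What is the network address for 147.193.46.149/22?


IP:   10010011.11000001.00101110.10010101
Mask: 11111111.11111111.11111100.00000000
AND operation:
Net:  10010011.11000001.00101100.00000000
Network: 147.193.44.0/22


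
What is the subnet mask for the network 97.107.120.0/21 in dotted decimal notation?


/21 means 21 network bits, 11 host bits
Binary: 11111111111111111111100000000000
Mask: 255.255.248.0


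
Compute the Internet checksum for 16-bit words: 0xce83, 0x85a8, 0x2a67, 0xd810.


Sum all words (with carry folding):
+ 0xce83 = 0xce83
+ 0x85a8 = 0x542c
+ 0x2a67 = 0x7e93
+ 0xd810 = 0x56a4
One's complement: ~0x56a4
Checksum = 0xa95b


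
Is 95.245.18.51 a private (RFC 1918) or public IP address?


RFC 1918 private ranges:
  10.0.0.0/8 (10.0.0.0 - 10.255.255.255)
  172.16.0.0/12 (172.16.0.0 - 172.31.255.255)
  192.168.0.0/16 (192.168.0.0 - 192.168.255.255)
Public (not in any RFC 1918 range)


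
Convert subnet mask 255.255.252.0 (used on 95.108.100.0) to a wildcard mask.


Subnet mask: 255.255.252.0
Wildcard = 255.255.255.255 - subnet mask
255 - 255 = 0
255 - 255 = 0
255 - 252 = 3
255 - 0 = 255
Wildcard: 0.0.3.255


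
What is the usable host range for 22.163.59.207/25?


Network: 22.163.59.128
Broadcast: 22.163.59.255
First usable = network + 1
Last usable = broadcast - 1
Range: 22.163.59.129 to 22.163.59.254


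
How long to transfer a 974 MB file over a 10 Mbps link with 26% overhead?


Effective throughput = 10 * (1 - 26/100) = 7.4 Mbps
File size in Mb = 974 * 8 = 7792 Mb
Time = 7792 / 7.4
Time = 1052.973 seconds


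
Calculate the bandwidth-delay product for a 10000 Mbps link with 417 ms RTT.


BDP = bandwidth * RTT
= 10000 Mbps * 417 ms
= 10000 * 1e6 * 417 / 1000 bits
= 4170000000 bits
= 521250000 bytes
= 509033.2031 KB
BDP = 4170000000 bits (521250000 bytes)


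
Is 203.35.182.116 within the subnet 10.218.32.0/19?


Subnet network: 10.218.32.0
Test IP AND mask: 203.35.160.0
No, 203.35.182.116 is not in 10.218.32.0/19


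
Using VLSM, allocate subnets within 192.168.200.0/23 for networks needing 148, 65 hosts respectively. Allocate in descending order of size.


148 hosts -> /24 (254 usable): 192.168.200.0/24
65 hosts -> /25 (126 usable): 192.168.201.0/25
Allocation: 192.168.200.0/24 (148 hosts, 254 usable); 192.168.201.0/25 (65 hosts, 126 usable)


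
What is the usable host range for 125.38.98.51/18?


Network: 125.38.64.0
Broadcast: 125.38.127.255
First usable = network + 1
Last usable = broadcast - 1
Range: 125.38.64.1 to 125.38.127.254


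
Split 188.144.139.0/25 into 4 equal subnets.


New prefix = 25 + 2 = 27
Each subnet has 32 addresses
  188.144.139.0/27
  188.144.139.32/27
  188.144.139.64/27
  188.144.139.96/27
Subnets: 188.144.139.0/27, 188.144.139.32/27, 188.144.139.64/27, 188.144.139.96/27


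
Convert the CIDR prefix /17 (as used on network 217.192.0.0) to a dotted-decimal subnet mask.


/17 means 17 network bits, 15 host bits
Binary: 11111111111111111000000000000000
Mask: 255.255.128.0


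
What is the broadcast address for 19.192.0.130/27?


Network: 19.192.0.128/27
Host bits = 5
Set all host bits to 1:
Broadcast: 19.192.0.159


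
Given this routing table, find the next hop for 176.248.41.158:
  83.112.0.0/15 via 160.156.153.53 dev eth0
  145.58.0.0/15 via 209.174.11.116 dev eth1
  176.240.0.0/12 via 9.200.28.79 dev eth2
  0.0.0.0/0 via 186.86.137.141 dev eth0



Longest prefix match for 176.248.41.158:
  /15 83.112.0.0: no
  /15 145.58.0.0: no
  /12 176.240.0.0: MATCH
  /0 0.0.0.0: MATCH
Selected: next-hop 9.200.28.79 via eth2 (matched /12)


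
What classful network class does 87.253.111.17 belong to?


First octet: 87
Binary: 01010111
0xxxxxxx -> Class A (1-126)
Class A, default mask 255.0.0.0 (/8)


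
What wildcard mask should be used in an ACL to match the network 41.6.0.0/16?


Subnet mask: 255.255.0.0
Wildcard = 255.255.255.255 - subnet mask
255 - 255 = 0
255 - 255 = 0
255 - 0 = 255
255 - 0 = 255
Wildcard: 0.0.255.255


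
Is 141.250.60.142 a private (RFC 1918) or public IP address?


RFC 1918 private ranges:
  10.0.0.0/8 (10.0.0.0 - 10.255.255.255)
  172.16.0.0/12 (172.16.0.0 - 172.31.255.255)
  192.168.0.0/16 (192.168.0.0 - 192.168.255.255)
Public (not in any RFC 1918 range)


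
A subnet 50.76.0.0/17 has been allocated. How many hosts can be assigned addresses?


Host bits = 32 - 17 = 15
Total addresses = 2^15 = 32768
Usable = total - 2 (network and broadcast)
Usable hosts: 32766


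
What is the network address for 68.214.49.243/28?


IP:   01000100.11010110.00110001.11110011
Mask: 11111111.11111111.11111111.11110000
AND operation:
Net:  01000100.11010110.00110001.11110000
Network: 68.214.49.240/28


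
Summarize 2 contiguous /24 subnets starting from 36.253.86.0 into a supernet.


Original prefix: /24
Number of subnets: 2 = 2^1
New prefix = 24 - 1 = 23
Supernet: 36.253.86.0/23


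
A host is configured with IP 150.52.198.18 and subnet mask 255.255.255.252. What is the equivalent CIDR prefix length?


Binary: 11111111.11111111.11111111.11111100
Count leading 1s
Prefix: /30


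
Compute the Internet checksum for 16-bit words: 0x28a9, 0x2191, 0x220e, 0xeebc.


Sum all words (with carry folding):
+ 0x28a9 = 0x28a9
+ 0x2191 = 0x4a3a
+ 0x220e = 0x6c48
+ 0xeebc = 0x5b05
One's complement: ~0x5b05
Checksum = 0xa4fa


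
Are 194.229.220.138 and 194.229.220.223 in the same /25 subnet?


Mask: 255.255.255.128
194.229.220.138 AND mask = 194.229.220.128
194.229.220.223 AND mask = 194.229.220.128
Yes, same subnet (194.229.220.128)


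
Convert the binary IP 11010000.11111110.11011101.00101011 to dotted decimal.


11010000 = 208
11111110 = 254
11011101 = 221
00101011 = 43
IP: 208.254.221.43


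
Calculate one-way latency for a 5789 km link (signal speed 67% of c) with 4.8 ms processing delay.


Speed = 0.67 * 3e5 km/s = 201000 km/s
Propagation delay = 5789 / 201000 = 0.0288 s = 28.801 ms
Processing delay = 4.8 ms
Total one-way latency = 33.601 ms


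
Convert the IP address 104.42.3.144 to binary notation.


104 = 01101000
42 = 00101010
3 = 00000011
144 = 10010000
Binary: 01101000.00101010.00000011.10010000


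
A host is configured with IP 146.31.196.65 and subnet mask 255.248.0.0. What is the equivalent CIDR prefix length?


Binary: 11111111.11111000.00000000.00000000
Count leading 1s
Prefix: /13


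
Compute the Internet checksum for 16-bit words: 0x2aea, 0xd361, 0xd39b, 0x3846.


Sum all words (with carry folding):
+ 0x2aea = 0x2aea
+ 0xd361 = 0xfe4b
+ 0xd39b = 0xd1e7
+ 0x3846 = 0x0a2e
One's complement: ~0x0a2e
Checksum = 0xf5d1


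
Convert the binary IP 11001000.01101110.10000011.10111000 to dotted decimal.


11001000 = 200
01101110 = 110
10000011 = 131
10111000 = 184
IP: 200.110.131.184


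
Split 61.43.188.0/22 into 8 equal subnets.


New prefix = 22 + 3 = 25
Each subnet has 128 addresses
  61.43.188.0/25
  61.43.188.128/25
  61.43.189.0/25
  61.43.189.128/25
  61.43.190.0/25
  61.43.190.128/25
  61.43.191.0/25
  61.43.191.128/25
Subnets: 61.43.188.0/25, 61.43.188.128/25, 61.43.189.0/25, 61.43.189.128/25, 61.43.190.0/25, 61.43.190.128/25, 61.43.191.0/25, 61.43.191.128/25


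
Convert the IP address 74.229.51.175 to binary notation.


74 = 01001010
229 = 11100101
51 = 00110011
175 = 10101111
Binary: 01001010.11100101.00110011.10101111


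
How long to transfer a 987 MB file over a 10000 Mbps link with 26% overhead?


Effective throughput = 10000 * (1 - 26/100) = 7400 Mbps
File size in Mb = 987 * 8 = 7896 Mb
Time = 7896 / 7400
Time = 1.067 seconds


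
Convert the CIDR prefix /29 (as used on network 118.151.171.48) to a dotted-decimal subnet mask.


/29 means 29 network bits, 3 host bits
Binary: 11111111111111111111111111111000
Mask: 255.255.255.248


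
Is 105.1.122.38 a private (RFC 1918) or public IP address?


RFC 1918 private ranges:
  10.0.0.0/8 (10.0.0.0 - 10.255.255.255)
  172.16.0.0/12 (172.16.0.0 - 172.31.255.255)
  192.168.0.0/16 (192.168.0.0 - 192.168.255.255)
Public (not in any RFC 1918 range)


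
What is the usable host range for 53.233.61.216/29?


Network: 53.233.61.216
Broadcast: 53.233.61.223
First usable = network + 1
Last usable = broadcast - 1
Range: 53.233.61.217 to 53.233.61.222


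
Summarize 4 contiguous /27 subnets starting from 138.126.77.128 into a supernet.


Original prefix: /27
Number of subnets: 4 = 2^2
New prefix = 27 - 2 = 25
Supernet: 138.126.77.128/25


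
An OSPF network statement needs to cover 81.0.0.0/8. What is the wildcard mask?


Subnet mask: 255.0.0.0
Wildcard = 255.255.255.255 - subnet mask
255 - 255 = 0
255 - 0 = 255
255 - 0 = 255
255 - 0 = 255
Wildcard: 0.255.255.255


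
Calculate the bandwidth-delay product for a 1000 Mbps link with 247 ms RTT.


BDP = bandwidth * RTT
= 1000 Mbps * 247 ms
= 1000 * 1e6 * 247 / 1000 bits
= 247000000 bits
= 30875000 bytes
= 30151.3672 KB
BDP = 247000000 bits (30875000 bytes)


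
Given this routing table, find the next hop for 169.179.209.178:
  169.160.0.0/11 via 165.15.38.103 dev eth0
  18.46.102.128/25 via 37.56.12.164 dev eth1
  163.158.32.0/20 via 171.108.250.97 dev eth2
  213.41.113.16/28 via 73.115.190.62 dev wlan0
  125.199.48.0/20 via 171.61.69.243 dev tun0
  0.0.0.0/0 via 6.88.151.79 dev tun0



Longest prefix match for 169.179.209.178:
  /11 169.160.0.0: MATCH
  /25 18.46.102.128: no
  /20 163.158.32.0: no
  /28 213.41.113.16: no
  /20 125.199.48.0: no
  /0 0.0.0.0: MATCH
Selected: next-hop 165.15.38.103 via eth0 (matched /11)


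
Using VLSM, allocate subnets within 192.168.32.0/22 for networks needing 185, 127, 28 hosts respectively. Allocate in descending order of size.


185 hosts -> /24 (254 usable): 192.168.32.0/24
127 hosts -> /24 (254 usable): 192.168.33.0/24
28 hosts -> /27 (30 usable): 192.168.34.0/27
Allocation: 192.168.32.0/24 (185 hosts, 254 usable); 192.168.33.0/24 (127 hosts, 254 usable); 192.168.34.0/27 (28 hosts, 30 usable)


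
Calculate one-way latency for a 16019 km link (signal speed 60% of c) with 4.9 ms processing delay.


Speed = 0.6 * 3e5 km/s = 180000 km/s
Propagation delay = 16019 / 180000 = 0.089 s = 88.9944 ms
Processing delay = 4.9 ms
Total one-way latency = 93.8944 ms


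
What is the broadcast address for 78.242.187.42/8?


Network: 78.0.0.0/8
Host bits = 24
Set all host bits to 1:
Broadcast: 78.255.255.255


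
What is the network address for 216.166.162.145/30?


IP:   11011000.10100110.10100010.10010001
Mask: 11111111.11111111.11111111.11111100
AND operation:
Net:  11011000.10100110.10100010.10010000
Network: 216.166.162.144/30


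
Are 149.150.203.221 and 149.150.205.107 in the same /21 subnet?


Mask: 255.255.248.0
149.150.203.221 AND mask = 149.150.200.0
149.150.205.107 AND mask = 149.150.200.0
Yes, same subnet (149.150.200.0)


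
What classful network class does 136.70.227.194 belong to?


First octet: 136
Binary: 10001000
10xxxxxx -> Class B (128-191)
Class B, default mask 255.255.0.0 (/16)


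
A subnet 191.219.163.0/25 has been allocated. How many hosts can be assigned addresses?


Host bits = 32 - 25 = 7
Total addresses = 2^7 = 128
Usable = total - 2 (network and broadcast)
Usable hosts: 126


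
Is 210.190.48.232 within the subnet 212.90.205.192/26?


Subnet network: 212.90.205.192
Test IP AND mask: 210.190.48.192
No, 210.190.48.232 is not in 212.90.205.192/26


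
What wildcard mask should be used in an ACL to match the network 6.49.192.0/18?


Subnet mask: 255.255.192.0
Wildcard = 255.255.255.255 - subnet mask
255 - 255 = 0
255 - 255 = 0
255 - 192 = 63
255 - 0 = 255
Wildcard: 0.0.63.255


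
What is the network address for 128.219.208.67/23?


IP:   10000000.11011011.11010000.01000011
Mask: 11111111.11111111.11111110.00000000
AND operation:
Net:  10000000.11011011.11010000.00000000
Network: 128.219.208.0/23


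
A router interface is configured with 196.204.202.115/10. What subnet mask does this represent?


/10 means 10 network bits, 22 host bits
Binary: 11111111110000000000000000000000
Mask: 255.192.0.0


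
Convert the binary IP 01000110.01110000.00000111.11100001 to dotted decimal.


01000110 = 70
01110000 = 112
00000111 = 7
11100001 = 225
IP: 70.112.7.225


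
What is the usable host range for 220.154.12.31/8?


Network: 220.0.0.0
Broadcast: 220.255.255.255
First usable = network + 1
Last usable = broadcast - 1
Range: 220.0.0.1 to 220.255.255.254


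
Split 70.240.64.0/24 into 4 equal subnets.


New prefix = 24 + 2 = 26
Each subnet has 64 addresses
  70.240.64.0/26
  70.240.64.64/26
  70.240.64.128/26
  70.240.64.192/26
Subnets: 70.240.64.0/26, 70.240.64.64/26, 70.240.64.128/26, 70.240.64.192/26


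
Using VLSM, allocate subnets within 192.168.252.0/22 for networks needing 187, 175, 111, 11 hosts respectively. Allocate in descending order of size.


187 hosts -> /24 (254 usable): 192.168.252.0/24
175 hosts -> /24 (254 usable): 192.168.253.0/24
111 hosts -> /25 (126 usable): 192.168.254.0/25
11 hosts -> /28 (14 usable): 192.168.254.128/28
Allocation: 192.168.252.0/24 (187 hosts, 254 usable); 192.168.253.0/24 (175 hosts, 254 usable); 192.168.254.0/25 (111 hosts, 126 usable); 192.168.254.128/28 (11 hosts, 14 usable)


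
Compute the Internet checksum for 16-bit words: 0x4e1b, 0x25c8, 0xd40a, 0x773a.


Sum all words (with carry folding):
+ 0x4e1b = 0x4e1b
+ 0x25c8 = 0x73e3
+ 0xd40a = 0x47ee
+ 0x773a = 0xbf28
One's complement: ~0xbf28
Checksum = 0x40d7


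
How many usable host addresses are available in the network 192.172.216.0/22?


Host bits = 32 - 22 = 10
Total addresses = 2^10 = 1024
Usable = total - 2 (network and broadcast)
Usable hosts: 1022


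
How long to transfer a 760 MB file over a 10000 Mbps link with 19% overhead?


Effective throughput = 10000 * (1 - 19/100) = 8100.0 Mbps
File size in Mb = 760 * 8 = 6080 Mb
Time = 6080 / 8100.0
Time = 0.7506 seconds


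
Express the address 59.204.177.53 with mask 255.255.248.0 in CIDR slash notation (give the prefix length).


Binary: 11111111.11111111.11111000.00000000
Count leading 1s
Prefix: /21


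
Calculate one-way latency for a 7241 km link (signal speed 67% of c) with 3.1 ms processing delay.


Speed = 0.67 * 3e5 km/s = 201000 km/s
Propagation delay = 7241 / 201000 = 0.036 s = 36.0249 ms
Processing delay = 3.1 ms
Total one-way latency = 39.1249 ms


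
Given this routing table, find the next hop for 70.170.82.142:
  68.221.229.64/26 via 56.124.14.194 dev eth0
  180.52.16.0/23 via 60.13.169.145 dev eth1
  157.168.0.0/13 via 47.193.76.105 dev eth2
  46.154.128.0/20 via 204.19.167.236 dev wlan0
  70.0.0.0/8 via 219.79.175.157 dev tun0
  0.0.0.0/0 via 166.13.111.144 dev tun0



Longest prefix match for 70.170.82.142:
  /26 68.221.229.64: no
  /23 180.52.16.0: no
  /13 157.168.0.0: no
  /20 46.154.128.0: no
  /8 70.0.0.0: MATCH
  /0 0.0.0.0: MATCH
Selected: next-hop 219.79.175.157 via tun0 (matched /8)


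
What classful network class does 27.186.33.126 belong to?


First octet: 27
Binary: 00011011
0xxxxxxx -> Class A (1-126)
Class A, default mask 255.0.0.0 (/8)


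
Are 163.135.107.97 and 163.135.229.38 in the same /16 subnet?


Mask: 255.255.0.0
163.135.107.97 AND mask = 163.135.0.0
163.135.229.38 AND mask = 163.135.0.0
Yes, same subnet (163.135.0.0)


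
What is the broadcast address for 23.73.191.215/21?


Network: 23.73.184.0/21
Host bits = 11
Set all host bits to 1:
Broadcast: 23.73.191.255


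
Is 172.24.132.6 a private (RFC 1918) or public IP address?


RFC 1918 private ranges:
  10.0.0.0/8 (10.0.0.0 - 10.255.255.255)
  172.16.0.0/12 (172.16.0.0 - 172.31.255.255)
  192.168.0.0/16 (192.168.0.0 - 192.168.255.255)
Private (in 172.16.0.0/12)


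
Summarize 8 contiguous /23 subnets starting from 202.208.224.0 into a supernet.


Original prefix: /23
Number of subnets: 8 = 2^3
New prefix = 23 - 3 = 20
Supernet: 202.208.224.0/20


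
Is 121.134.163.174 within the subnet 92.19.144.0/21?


Subnet network: 92.19.144.0
Test IP AND mask: 121.134.160.0
No, 121.134.163.174 is not in 92.19.144.0/21


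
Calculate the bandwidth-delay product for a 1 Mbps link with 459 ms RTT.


BDP = bandwidth * RTT
= 1 Mbps * 459 ms
= 1 * 1e6 * 459 / 1000 bits
= 459000 bits
= 57375 bytes
= 56.0303 KB
BDP = 459000 bits (57375 bytes)


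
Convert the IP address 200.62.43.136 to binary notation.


200 = 11001000
62 = 00111110
43 = 00101011
136 = 10001000
Binary: 11001000.00111110.00101011.10001000


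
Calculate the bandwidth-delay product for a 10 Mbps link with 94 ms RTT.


BDP = bandwidth * RTT
= 10 Mbps * 94 ms
= 10 * 1e6 * 94 / 1000 bits
= 940000 bits
= 117500 bytes
= 114.7461 KB
BDP = 940000 bits (117500 bytes)


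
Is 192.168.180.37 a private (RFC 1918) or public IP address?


RFC 1918 private ranges:
  10.0.0.0/8 (10.0.0.0 - 10.255.255.255)
  172.16.0.0/12 (172.16.0.0 - 172.31.255.255)
  192.168.0.0/16 (192.168.0.0 - 192.168.255.255)
Private (in 192.168.0.0/16)


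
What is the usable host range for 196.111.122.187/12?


Network: 196.96.0.0
Broadcast: 196.111.255.255
First usable = network + 1
Last usable = broadcast - 1
Range: 196.96.0.1 to 196.111.255.254


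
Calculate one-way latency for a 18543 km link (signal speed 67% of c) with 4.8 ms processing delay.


Speed = 0.67 * 3e5 km/s = 201000 km/s
Propagation delay = 18543 / 201000 = 0.0923 s = 92.2537 ms
Processing delay = 4.8 ms
Total one-way latency = 97.0537 ms


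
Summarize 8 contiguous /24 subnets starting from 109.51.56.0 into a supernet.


Original prefix: /24
Number of subnets: 8 = 2^3
New prefix = 24 - 3 = 21
Supernet: 109.51.56.0/21


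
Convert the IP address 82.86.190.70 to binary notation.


82 = 01010010
86 = 01010110
190 = 10111110
70 = 01000110
Binary: 01010010.01010110.10111110.01000110


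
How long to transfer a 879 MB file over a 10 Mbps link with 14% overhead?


Effective throughput = 10 * (1 - 14/100) = 8.6 Mbps
File size in Mb = 879 * 8 = 7032 Mb
Time = 7032 / 8.6
Time = 817.6744 seconds


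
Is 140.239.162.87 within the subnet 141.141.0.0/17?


Subnet network: 141.141.0.0
Test IP AND mask: 140.239.128.0
No, 140.239.162.87 is not in 141.141.0.0/17
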